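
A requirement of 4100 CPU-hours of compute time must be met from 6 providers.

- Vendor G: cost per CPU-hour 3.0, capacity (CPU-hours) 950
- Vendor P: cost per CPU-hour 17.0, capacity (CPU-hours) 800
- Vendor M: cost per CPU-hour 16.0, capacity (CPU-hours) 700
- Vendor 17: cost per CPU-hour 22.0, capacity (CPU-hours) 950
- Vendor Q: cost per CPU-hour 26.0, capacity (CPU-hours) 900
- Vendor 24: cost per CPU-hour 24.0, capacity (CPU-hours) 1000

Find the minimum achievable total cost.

65350

Fill from the cheapest provider first.
Take 950 from Vendor G at 3.0 — need 3150 more.
Take 700 from Vendor M at 16.0 — need 2450 more.
Take 800 from Vendor P at 17.0 — need 1650 more.
Vendor 17 (22.0): use full 950 — 700 CPU-hours to go.
Vendor 24 at 24.0: take 700 of its 1000 — requirement met.
Vendor Q: unused.
Cost = 950×3.0 + 700×16.0 + 800×17.0 + 950×22.0 + 700×24.0 = 65350.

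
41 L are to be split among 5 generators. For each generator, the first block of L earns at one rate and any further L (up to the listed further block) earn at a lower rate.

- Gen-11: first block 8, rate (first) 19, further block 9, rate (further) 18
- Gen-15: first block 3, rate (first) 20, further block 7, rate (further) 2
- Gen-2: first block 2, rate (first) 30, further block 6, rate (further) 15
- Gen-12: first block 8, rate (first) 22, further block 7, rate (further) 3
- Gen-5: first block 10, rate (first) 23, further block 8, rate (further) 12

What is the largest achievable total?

Rank every tier by rate: Gen-2/tier1 30 > Gen-5/tier1 23 > Gen-12/tier1 22 > Gen-15/tier1 20 > Gen-11/tier1 19 > Gen-11/tier2 18 > Gen-2/tier2 15 > Gen-5/tier2 12 > Gen-12/tier2 3 > Gen-15/tier2 2.
Fill Gen-2 tier1 block (2 at 30) ; 39 left.
Gen-5/tier1 (23): +10 ; 29 left.
Fill Gen-12 tier1 block (8 at 22) ; 21 left.
Gen-15/tier1 (20): +3 ; 18 left.
Gen-11/tier1 (19): +8 ; 10 left.
Gen-11 tier2 at 18: fill all 9 ; 1 left.
Gen-2/tier2: +1 of 6 at 15; pool empty.
Total = 30×2 + 23×10 + 22×8 + 20×3 + 19×8 + 18×9 + 15×1 = 855.

855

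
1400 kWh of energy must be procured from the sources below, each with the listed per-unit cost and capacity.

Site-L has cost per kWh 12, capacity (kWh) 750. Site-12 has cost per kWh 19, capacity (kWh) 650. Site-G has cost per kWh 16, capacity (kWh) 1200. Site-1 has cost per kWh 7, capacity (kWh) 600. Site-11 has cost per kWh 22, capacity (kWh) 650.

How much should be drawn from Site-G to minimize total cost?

Cheapest first:
Site-1 at 7: take all 600 kWh ; 800 still needed.
Site-L at 12: take all 750 kWh ; 50 still needed.
Take 50 from Site-G at 16 to finish.
Site-12, Site-11: unused.

50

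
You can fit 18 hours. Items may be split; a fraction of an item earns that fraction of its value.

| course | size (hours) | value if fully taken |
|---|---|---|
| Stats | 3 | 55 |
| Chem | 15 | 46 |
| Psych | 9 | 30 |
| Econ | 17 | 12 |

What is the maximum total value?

103.4

Sort by value density: Stats 55/3≈18.3, Psych 30/9≈3.33, Chem 46/15≈3.07, Econ 12/17≈0.706.
All 3 hours of Stats fit (value 55) → 15 remain.
All 9 hours of Psych fit (value 30) → 6 remain.
Fill the last 6 hours with part of Chem: 6/15 of it earns 18.4.
Total value = 103.4.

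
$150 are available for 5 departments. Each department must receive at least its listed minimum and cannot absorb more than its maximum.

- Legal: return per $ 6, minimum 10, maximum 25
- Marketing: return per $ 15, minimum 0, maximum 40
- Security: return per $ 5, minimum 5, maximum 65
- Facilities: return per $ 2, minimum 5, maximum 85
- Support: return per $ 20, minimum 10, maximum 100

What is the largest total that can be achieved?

2545

Meeting every minimum uses 10+0+5+5+10 = 30 $, leaving 120.
Highest return per $ first: Support 20 > Marketing 15 > Legal 6 > Security 5 > Facilities 2.
Support: +90 to 100 (cap) — 30 left.
Marketing: +30 (room for 40) → 30. Pool exhausted.
Total = 6×10 + 15×30 + 5×5 + 2×5 + 20×100 = 2545.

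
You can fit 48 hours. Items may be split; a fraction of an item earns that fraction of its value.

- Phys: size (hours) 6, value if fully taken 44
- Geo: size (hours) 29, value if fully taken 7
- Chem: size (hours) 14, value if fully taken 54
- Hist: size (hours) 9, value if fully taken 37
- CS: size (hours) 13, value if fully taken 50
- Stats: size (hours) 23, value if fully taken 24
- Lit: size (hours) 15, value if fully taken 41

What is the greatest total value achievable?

201.4

Rank by value-to-size ratio: Phys 44/6≈7.33, Hist 37/9≈4.11, Chem 54/14≈3.86, CS 50/13≈3.85, Lit 41/15≈2.73, Stats 24/23≈1.04, Geo 7/29≈0.241.
Take all of Phys (6 hours, value 44) — 42 hours left.
All 9 hours of Hist fit (value 37) — 33 remain.
All 14 hours of Chem fit (value 54) — 19 remain.
All 13 hours of CS fit (value 50) — 6 remain.
Fill the last 6 hours with part of Lit: 6/15 of it earns 16.4.
Total value = 201.4.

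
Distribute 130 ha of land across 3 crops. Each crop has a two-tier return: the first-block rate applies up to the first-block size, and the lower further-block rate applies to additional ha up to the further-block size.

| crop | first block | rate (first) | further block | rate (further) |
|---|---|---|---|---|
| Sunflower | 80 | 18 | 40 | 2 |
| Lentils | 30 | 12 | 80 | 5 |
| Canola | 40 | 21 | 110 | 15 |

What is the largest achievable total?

2430

Rank every tier by rate: Canola/tier1 21 > Sunflower/tier1 18 > Canola/tier2 15 > Lentils/tier1 12 > Lentils/tier2 5 > Sunflower/tier2 2.
Canola tier1 at 21: fill all 40 — 90 left.
Sunflower/tier1 (18): +80 — 10 left.
10 remain; put them into Canola tier2 at 15.
Total = 21×40 + 18×80 + 15×10 = 2430.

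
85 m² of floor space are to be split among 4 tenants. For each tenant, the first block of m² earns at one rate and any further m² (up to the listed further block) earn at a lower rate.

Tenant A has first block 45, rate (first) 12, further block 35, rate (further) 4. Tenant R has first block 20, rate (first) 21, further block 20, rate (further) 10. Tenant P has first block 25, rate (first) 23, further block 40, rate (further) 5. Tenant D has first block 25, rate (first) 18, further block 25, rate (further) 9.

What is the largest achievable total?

1625

Rank every tier by rate: Tenant P/T1 23 > Tenant R/T1 21 > Tenant D/T1 18 > Tenant A/T1 12 > Tenant R/T2 10 > Tenant D/T2 9 > Tenant P/T2 5 > Tenant A/T2 4.
Tenant P T1 at 23: fill all 25 — 60 left.
Tenant R/T1 (21): +20 — 40 left.
Tenant D T1 at 18: fill all 25 — 15 left.
Tenant A/T1: +15 of 45 at 12; pool empty.
Total = 23×25 + 21×20 + 18×25 + 12×15 = 1625.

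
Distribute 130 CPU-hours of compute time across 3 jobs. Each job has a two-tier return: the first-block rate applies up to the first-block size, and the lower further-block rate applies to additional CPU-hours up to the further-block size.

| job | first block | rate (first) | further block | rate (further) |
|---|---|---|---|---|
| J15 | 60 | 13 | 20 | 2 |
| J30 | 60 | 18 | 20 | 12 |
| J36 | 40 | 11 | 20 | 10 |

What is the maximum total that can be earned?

Order all 6 blocks by rate: J30/T1 18 > J15/T1 13 > J30/T2 12 > J36/T1 11 > J36/T2 10 > J15/T2 2.
J30 T1 at 18: fill all 60 → 70 left.
Fill J15 T1 block (60 at 13) → 10 left.
10 remain; put them into J30 T2 at 12.
Total = 18×60 + 13×60 + 12×10 = 1980.

1980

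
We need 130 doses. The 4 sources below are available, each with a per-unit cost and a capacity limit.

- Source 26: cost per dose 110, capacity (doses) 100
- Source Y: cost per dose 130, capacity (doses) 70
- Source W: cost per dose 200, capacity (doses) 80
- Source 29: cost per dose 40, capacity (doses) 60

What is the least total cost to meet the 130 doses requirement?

10100

Use sources in increasing cost order.
Source 29 at 40: take all 60 doses ; 70 still needed.
Take 70 from Source 26 at 110 to finish.
Source Y, Source W: unused.
Cost = 60×40 + 70×110 = 10100.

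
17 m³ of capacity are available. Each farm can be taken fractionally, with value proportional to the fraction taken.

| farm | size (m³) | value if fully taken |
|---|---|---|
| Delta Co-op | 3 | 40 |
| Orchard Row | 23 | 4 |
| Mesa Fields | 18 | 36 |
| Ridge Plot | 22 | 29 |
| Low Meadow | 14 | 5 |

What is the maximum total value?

68

Best value per unit of size first: Delta Co-op 40/3≈13.3, Mesa Fields 36/18≈2, Ridge Plot 29/22≈1.32, Low Meadow 5/14≈0.357, Orchard Row 4/23≈0.174.
All 3 m³ of Delta Co-op fit (value 40) ; 14 remain.
Fill the last 14 m³ with part of Mesa Fields: 14/18 of it earns 28.
Total value = 68.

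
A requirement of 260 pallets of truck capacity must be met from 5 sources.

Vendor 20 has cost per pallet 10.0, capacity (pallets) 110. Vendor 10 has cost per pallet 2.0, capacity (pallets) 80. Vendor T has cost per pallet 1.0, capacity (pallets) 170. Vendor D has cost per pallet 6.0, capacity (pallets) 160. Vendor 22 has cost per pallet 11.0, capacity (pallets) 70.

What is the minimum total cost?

Cheapest first:
Take 170 from Vendor T at 1.0 — need 90 more.
Vendor 10 at 2.0: take all 80 pallets — 10 still needed.
Vendor D at 6.0: take 10 of its 160 — requirement met.
Vendor 20, Vendor 22: unused.
Cost = 170×1.0 + 80×2.0 + 10×6.0 = 390.

390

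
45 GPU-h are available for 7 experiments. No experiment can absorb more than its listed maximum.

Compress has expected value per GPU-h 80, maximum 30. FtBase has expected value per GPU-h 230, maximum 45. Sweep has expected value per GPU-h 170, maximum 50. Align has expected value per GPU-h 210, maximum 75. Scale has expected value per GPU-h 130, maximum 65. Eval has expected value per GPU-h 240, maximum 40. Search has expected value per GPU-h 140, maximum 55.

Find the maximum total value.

10750

Rank by expected value per GPU-h: Eval 240 > FtBase 230 > Align 210 > Sweep 170 > Search 140 > Scale 130 > Compress 80.
Give Eval 40 to hit its cap of 40 → 5 left.
Only 5 left; FtBase takes them to reach 5.
Total = 230×5 + 240×40 = 10750.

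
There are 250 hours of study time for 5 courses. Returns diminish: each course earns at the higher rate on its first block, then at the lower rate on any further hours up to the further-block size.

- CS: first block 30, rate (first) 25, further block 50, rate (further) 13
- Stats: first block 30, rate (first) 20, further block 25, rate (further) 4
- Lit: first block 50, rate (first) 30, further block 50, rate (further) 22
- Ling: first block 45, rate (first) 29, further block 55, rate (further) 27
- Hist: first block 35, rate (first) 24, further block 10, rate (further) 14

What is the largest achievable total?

6650

Order all 10 blocks by rate: Lit/first 30 > Ling/first 29 > Ling/second 27 > CS/first 25 > Hist/first 24 > Lit/second 22 > Stats/first 20 > Hist/second 14 > CS/second 13 > Stats/second 4.
Lit/first (30): +50 — 200 left.
Fill Ling first block (45 at 29) — 155 left.
Ling/second (27): +55 — 100 left.
Fill CS first block (30 at 25) — 70 left.
Hist/first (24): +35 — 35 left.
Lit second at 22: only 35 left, fill 35.
Total = 30×50 + 29×45 + 27×55 + 25×30 + 24×35 + 22×35 = 6650.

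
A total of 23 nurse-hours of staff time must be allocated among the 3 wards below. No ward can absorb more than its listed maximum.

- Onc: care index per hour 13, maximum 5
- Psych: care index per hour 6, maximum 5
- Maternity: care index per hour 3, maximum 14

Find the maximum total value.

Rank by care index per hour: Onc 13 > Psych 6 > Maternity 3.
Onc: +5 to 5 (cap) — 18 left.
Give Psych 5 to hit its cap of 5 — 13 left.
Maternity has room for 14 but only 13 remain, so it gets 13.
Total = 13×5 + 6×5 + 3×13 = 134.

134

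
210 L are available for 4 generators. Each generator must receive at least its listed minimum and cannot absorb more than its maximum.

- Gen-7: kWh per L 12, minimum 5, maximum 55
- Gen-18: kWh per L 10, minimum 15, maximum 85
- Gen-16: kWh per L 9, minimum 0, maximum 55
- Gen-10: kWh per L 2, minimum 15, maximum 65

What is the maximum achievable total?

2035

Meeting every minimum uses 5+15+0+15 = 35 L, leaving 175.
Rank by kWh per L: Gen-7 12 > Gen-18 10 > Gen-16 9 > Gen-10 2.
Give Gen-7 50 more to hit its cap of 55 → 125 left.
Give Gen-18 70 more to hit its cap of 85 → 55 left.
Give Gen-16 55 more to hit its cap of 55 → 0 left.
Total = 12×55 + 10×85 + 9×55 + 2×15 = 2035.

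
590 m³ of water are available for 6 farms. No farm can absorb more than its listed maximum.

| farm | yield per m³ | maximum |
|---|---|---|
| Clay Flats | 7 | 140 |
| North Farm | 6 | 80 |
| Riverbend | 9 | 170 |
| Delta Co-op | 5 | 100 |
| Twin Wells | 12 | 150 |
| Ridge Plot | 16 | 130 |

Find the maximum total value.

Rank by yield per m³: Ridge Plot 16 > Twin Wells 12 > Riverbend 9 > Clay Flats 7 > North Farm 6 > Delta Co-op 5.
Give Ridge Plot 130 to hit its cap of 130 — 460 left.
Give Twin Wells 150 to hit its cap of 150 — 310 left.
Give Riverbend 170 to hit its cap of 170 — 140 left.
Clay Flats takes 140 to reach its cap of 140 — 0 left.
Total = 7×140 + 9×170 + 12×150 + 16×130 = 6390.

6390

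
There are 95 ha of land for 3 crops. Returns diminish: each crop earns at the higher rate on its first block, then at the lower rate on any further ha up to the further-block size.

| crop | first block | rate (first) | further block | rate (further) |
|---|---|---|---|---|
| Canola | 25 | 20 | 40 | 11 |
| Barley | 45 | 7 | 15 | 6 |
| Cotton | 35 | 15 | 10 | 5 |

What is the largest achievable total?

1410

Order all 6 blocks by rate: Canola/tier1 20 > Cotton/tier1 15 > Canola/tier2 11 > Barley/tier1 7 > Barley/tier2 6 > Cotton/tier2 5.
Fill Canola tier1 block (25 at 20) → 70 left.
Cotton/tier1 (15): +35 → 35 left.
35 remain; put them into Canola tier2 at 11.
Total = 20×25 + 15×35 + 11×35 = 1410.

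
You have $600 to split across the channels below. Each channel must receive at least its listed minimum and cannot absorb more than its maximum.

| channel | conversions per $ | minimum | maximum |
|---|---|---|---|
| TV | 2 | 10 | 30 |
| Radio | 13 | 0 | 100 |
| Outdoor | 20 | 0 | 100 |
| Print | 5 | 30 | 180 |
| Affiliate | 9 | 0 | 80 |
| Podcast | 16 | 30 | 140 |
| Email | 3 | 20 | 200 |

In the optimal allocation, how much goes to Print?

Meeting every minimum uses 10+0+0+30+0+30+20 = 90 $, leaving 510.
Order the channels by conversions per $: Outdoor 20 > Podcast 16 > Radio 13 > Affiliate 9 > Print 5 > Email 3 > TV 2.
Outdoor: +100 to 100 (cap) → 410 left.
Podcast takes 110 more to reach its cap of 140 → 300 left.
Give Radio 100 more to hit its cap of 100 → 200 left.
Affiliate: +80 to 80 (cap) → 120 left.
Only 120 left; Print takes them to reach 150.

150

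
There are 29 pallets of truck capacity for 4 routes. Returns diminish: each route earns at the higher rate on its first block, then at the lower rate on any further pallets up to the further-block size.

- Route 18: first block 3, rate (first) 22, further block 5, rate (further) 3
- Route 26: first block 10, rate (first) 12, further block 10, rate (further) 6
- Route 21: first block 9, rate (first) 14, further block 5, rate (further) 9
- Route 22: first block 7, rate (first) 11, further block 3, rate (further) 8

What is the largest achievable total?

Order all 8 blocks by rate: Route 18/first 22 > Route 21/first 14 > Route 26/first 12 > Route 22/first 11 > Route 21/second 9 > Route 22/second 8 > Route 26/second 6 > Route 18/second 3.
Route 18/first (22): +3 — 26 left.
Route 21 first at 14: fill all 9 — 17 left.
Route 26/first (12): +10 — 7 left.
Route 22 first at 11: fill all 7 — 0 left.
Total = 22×3 + 14×9 + 12×10 + 11×7 = 389.

389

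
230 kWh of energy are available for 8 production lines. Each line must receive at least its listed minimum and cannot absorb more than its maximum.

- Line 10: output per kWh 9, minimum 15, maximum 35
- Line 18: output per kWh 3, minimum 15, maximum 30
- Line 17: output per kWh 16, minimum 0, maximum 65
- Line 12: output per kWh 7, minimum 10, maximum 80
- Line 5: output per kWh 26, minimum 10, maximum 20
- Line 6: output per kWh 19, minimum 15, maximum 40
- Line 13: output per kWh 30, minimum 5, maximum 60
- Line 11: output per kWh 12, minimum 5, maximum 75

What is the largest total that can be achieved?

Meeting every minimum uses 15+15+0+10+10+15+5+5 = 75 kWh, leaving 155.
Highest output per kWh first: Line 13 30 > Line 5 26 > Line 6 19 > Line 17 16 > Line 11 12 > Line 10 9 > Line 12 7 > Line 18 3.
Line 13 takes 55 more to reach its cap of 60 → 100 left.
Give Line 5 10 more to hit its cap of 20 → 90 left.
Line 6 takes 25 more to reach its cap of 40 → 65 left.
Line 17 takes 65 more to reach its cap of 65 → 0 left.
Total = 9×15 + 3×15 + 16×65 + 7×10 + 26×20 + 19×40 + 30×60 + 12×5 = 4430.

4430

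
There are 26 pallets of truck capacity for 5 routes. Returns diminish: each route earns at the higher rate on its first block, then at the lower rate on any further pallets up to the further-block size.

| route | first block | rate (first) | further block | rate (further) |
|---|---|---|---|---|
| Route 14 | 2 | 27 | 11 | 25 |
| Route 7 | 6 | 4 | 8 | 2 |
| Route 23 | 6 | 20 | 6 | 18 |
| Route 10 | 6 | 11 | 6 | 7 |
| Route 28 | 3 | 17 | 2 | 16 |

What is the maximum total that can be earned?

574

Rank every tier by rate: Route 14/first 27 > Route 14/second 25 > Route 23/first 20 > Route 23/second 18 > Route 28/first 17 > Route 28/second 16 > Route 10/first 11 > Route 10/second 7 > Route 7/first 4 > Route 7/second 2.
Fill Route 14 first block (2 at 27) — 24 left.
Route 14/second (25): +11 — 13 left.
Fill Route 23 first block (6 at 20) — 7 left.
Fill Route 23 second block (6 at 18) — 1 left.
Route 28/first: +1 of 3 at 17; pool empty.
Total = 27×2 + 25×11 + 20×6 + 18×6 + 17×1 = 574.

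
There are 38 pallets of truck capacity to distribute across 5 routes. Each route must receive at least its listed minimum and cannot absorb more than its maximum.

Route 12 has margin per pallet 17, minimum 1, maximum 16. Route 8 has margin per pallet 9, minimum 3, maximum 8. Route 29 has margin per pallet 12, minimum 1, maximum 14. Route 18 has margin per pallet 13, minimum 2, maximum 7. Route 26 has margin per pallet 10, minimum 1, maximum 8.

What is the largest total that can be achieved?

Meeting every minimum uses 1+3+1+2+1 = 8 pallets, leaving 30.
Order the routes by margin per pallet: Route 12 17 > Route 18 13 > Route 29 12 > Route 26 10 > Route 8 9.
Give Route 12 15 more to hit its cap of 16 → 15 left.
Route 18 takes 5 more to reach its cap of 7 → 10 left.
Route 29: +10 (room for 13) → 11. Pool exhausted.
Total = 17×16 + 9×3 + 12×11 + 13×7 + 10×1 = 532.

532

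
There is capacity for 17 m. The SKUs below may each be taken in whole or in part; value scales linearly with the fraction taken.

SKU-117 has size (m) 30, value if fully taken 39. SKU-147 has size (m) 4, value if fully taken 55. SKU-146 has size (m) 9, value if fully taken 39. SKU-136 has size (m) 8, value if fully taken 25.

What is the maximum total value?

Sort by value density: SKU-147 55/4≈13.8, SKU-146 39/9≈4.33, SKU-136 25/8≈3.12, SKU-117 39/30≈1.3.
Take all of SKU-147 (4 m, value 55) → 13 m left.
Take all of SKU-146 (9 m, value 39) → 4 m left.
4 m left: a 4/8 share of SKU-136 gives 25×4/8 = 12.5.
Total value = 106.5.

106.5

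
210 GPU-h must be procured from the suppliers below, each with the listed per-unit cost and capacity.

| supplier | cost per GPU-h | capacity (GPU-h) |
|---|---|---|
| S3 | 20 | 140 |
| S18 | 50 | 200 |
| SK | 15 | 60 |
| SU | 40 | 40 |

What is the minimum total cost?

Fill from the cheapest supplier first.
SK (15): use full 60 — 150 GPU-h to go.
S3 (20): use full 140 — 10 GPU-h to go.
SU (40): take the remaining 10 — done.
S18: unused.
Cost = 60×15 + 140×20 + 10×40 = 4100.

4100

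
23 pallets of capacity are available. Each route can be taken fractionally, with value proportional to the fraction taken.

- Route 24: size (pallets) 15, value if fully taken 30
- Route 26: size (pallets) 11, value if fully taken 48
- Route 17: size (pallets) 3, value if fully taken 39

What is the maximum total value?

105

Rank by value-to-size ratio: Route 17 39/3≈13, Route 26 48/11≈4.36, Route 24 30/15≈2.
Route 17: take in full, 3 pallets for value 39 ; 20 left.
Take all of Route 26 (11 pallets, value 48) ; 9 pallets left.
Only 9 pallets remain; take 9/15 of Route 24 for value 30×9/15 = 18.
Total value = 105.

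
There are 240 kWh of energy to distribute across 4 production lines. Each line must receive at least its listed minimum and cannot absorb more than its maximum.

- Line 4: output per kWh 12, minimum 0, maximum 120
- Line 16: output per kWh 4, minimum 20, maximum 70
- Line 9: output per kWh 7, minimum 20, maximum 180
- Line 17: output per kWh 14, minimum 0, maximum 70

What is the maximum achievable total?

2710

Meeting every minimum uses 0+20+20+0 = 40 kWh, leaving 200.
Highest output per kWh first: Line 17 14 > Line 4 12 > Line 9 7 > Line 16 4.
Give Line 17 70 more to hit its cap of 70 → 130 left.
Line 4: +120 to 120 (cap) → 10 left.
Only 10 left; Line 9 takes them to reach 30.
Total = 12×120 + 4×20 + 7×30 + 14×70 = 2710.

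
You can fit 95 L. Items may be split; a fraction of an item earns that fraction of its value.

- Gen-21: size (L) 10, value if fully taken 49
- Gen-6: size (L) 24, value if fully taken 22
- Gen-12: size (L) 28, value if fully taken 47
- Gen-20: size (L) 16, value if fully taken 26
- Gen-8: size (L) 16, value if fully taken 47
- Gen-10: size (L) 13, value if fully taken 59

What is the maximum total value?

239

Best value per unit of size first: Gen-21 49/10≈4.9, Gen-10 59/13≈4.54, Gen-8 47/16≈2.94, Gen-12 47/28≈1.68, Gen-20 26/16≈1.62, Gen-6 22/24≈0.917.
All 10 L of Gen-21 fit (value 49) → 85 remain.
All 13 L of Gen-10 fit (value 59) → 72 remain.
Gen-8: take in full, 16 L for value 47 → 56 left.
Take all of Gen-12 (28 L, value 47) → 28 L left.
Take all of Gen-20 (16 L, value 26) → 12 L left.
12 L left: a 12/24 share of Gen-6 gives 22×12/24 = 11.
Total value = 239.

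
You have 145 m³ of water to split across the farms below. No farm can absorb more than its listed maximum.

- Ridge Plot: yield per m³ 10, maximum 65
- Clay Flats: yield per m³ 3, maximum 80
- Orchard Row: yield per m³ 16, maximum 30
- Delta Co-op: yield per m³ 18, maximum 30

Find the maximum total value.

1730

Order the farms by yield per m³: Delta Co-op 18 > Orchard Row 16 > Ridge Plot 10 > Clay Flats 3.
Delta Co-op: +30 to 30 (cap) ; 115 left.
Orchard Row takes 30 to reach its cap of 30 ; 85 left.
Ridge Plot takes 65 to reach its cap of 65 ; 20 left.
Clay Flats has room for 80 but only 20 remain, so it gets 20.
Total = 10×65 + 3×20 + 16×30 + 18×30 = 1730.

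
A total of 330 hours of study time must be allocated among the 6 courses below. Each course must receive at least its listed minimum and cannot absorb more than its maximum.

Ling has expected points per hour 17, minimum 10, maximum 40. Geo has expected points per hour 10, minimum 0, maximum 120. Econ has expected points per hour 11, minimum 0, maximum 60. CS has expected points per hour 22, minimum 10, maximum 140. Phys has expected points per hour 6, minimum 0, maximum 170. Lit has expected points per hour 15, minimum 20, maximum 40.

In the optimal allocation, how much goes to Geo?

50

Meeting every minimum uses 10+0+0+10+0+20 = 40 hours, leaving 290.
Highest expected points per hour first: CS 22 > Ling 17 > Lit 15 > Econ 11 > Geo 10 > Phys 6.
CS takes 130 more to reach its cap of 140 → 160 left.
Ling: +30 to 40 (cap) → 130 left.
Lit takes 20 more to reach its cap of 40 → 110 left.
Econ takes 60 more to reach its cap of 60 → 50 left.
Geo has room for 120 more but only 50 remain, so it gets 50.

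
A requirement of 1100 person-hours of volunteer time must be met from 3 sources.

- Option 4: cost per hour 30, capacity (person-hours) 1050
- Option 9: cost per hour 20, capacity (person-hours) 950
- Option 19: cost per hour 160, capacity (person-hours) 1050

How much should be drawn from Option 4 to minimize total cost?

Use sources in increasing cost order.
Option 9 at 20: take all 950 person-hours → 150 still needed.
Option 4 (30): take the remaining 150 → done.
Option 19: unused.

150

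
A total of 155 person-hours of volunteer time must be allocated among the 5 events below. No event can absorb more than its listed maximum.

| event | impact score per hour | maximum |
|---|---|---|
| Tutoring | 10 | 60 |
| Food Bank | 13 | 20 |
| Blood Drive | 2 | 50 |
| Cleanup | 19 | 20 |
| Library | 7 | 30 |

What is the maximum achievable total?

Highest impact score per hour first: Cleanup 19 > Food Bank 13 > Tutoring 10 > Library 7 > Blood Drive 2.
Cleanup: +20 to 20 (cap) → 135 left.
Give Food Bank 20 to hit its cap of 20 → 115 left.
Tutoring: +60 to 60 (cap) → 55 left.
Library takes 30 to reach its cap of 30 → 25 left.
Blood Drive has room for 50 but only 25 remain, so it gets 25.
Total = 10×60 + 13×20 + 2×25 + 19×20 + 7×30 = 1500.

1500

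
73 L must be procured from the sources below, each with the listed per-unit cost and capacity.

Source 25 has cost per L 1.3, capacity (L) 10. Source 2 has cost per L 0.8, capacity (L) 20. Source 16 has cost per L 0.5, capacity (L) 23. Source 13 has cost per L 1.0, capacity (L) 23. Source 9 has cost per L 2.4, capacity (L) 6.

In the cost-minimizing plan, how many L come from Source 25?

7

Cheapest first:
Source 16 at 0.5: take all 23 L — 50 still needed.
Take 20 from Source 2 at 0.8 — need 30 more.
Source 13 at 1.0: take all 23 L — 7 still needed.
Source 25 (1.3): take the remaining 7 — done.
Source 9: unused.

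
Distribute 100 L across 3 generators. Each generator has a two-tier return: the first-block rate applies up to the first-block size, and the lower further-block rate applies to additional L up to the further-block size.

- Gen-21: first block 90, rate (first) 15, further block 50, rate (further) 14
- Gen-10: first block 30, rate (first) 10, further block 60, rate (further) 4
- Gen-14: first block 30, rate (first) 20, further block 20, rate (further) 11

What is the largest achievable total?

1650

Order all 6 blocks by rate: Gen-14/T1 20 > Gen-21/T1 15 > Gen-21/T2 14 > Gen-14/T2 11 > Gen-10/T1 10 > Gen-10/T2 4.
Fill Gen-14 T1 block (30 at 20) ; 70 left.
70 remain; put them into Gen-21 T1 at 15.
Total = 20×30 + 15×70 = 1650.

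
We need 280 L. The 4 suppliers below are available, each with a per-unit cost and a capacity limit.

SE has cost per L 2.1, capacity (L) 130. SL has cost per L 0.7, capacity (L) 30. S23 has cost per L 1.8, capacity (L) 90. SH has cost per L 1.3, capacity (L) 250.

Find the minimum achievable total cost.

346

Cheapest first:
SL at 0.7: take all 30 L — 250 still needed.
SH at 1.3: take all 250 L — 0 still needed.
S23, SE: unused.
Cost = 30×0.7 + 250×1.3 = 346.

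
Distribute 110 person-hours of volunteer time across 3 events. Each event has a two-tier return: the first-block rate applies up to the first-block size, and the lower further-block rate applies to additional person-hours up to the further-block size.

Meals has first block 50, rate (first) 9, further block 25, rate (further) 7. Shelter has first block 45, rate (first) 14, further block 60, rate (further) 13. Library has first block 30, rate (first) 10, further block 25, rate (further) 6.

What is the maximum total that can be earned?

Treat each block as its own option and order by rate: Shelter/tier1 14 > Shelter/tier2 13 > Library/tier1 10 > Meals/tier1 9 > Meals/tier2 7 > Library/tier2 6.
Shelter tier1 at 14: fill all 45 ; 65 left.
Shelter tier2 at 13: fill all 60 ; 5 left.
Library/tier1: +5 of 30 at 10; pool empty.
Total = 14×45 + 13×60 + 10×5 = 1460.

1460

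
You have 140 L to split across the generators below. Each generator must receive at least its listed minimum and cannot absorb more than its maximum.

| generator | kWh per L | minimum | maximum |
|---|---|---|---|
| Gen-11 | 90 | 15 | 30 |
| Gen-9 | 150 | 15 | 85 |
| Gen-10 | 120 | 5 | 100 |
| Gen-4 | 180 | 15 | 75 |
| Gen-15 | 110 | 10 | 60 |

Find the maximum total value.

21800

Meeting every minimum uses 15+15+5+15+10 = 60 L, leaving 80.
Rank by kWh per L: Gen-4 180 > Gen-9 150 > Gen-10 120 > Gen-15 110 > Gen-11 90.
Gen-4: +60 to 75 (cap) — 20 left.
Gen-9: +20 (room for 70) → 35. Pool exhausted.
Total = 90×15 + 150×35 + 120×5 + 180×75 + 110×10 = 21800.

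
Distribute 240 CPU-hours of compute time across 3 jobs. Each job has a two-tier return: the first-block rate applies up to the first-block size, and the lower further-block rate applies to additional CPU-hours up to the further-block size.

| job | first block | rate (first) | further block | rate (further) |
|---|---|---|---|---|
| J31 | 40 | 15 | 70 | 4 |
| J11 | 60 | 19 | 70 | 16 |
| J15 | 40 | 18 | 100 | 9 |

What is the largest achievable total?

Treat each block as its own option and order by rate: J11/first 19 > J15/first 18 > J11/second 16 > J31/first 15 > J15/second 9 > J31/second 4.
J11/first (19): +60 — 180 left.
Fill J15 first block (40 at 18) — 140 left.
J11/second (16): +70 — 70 left.
Fill J31 first block (40 at 15) — 30 left.
30 remain; put them into J15 second at 9.
Total = 19×60 + 18×40 + 16×70 + 15×40 + 9×30 = 3850.

3850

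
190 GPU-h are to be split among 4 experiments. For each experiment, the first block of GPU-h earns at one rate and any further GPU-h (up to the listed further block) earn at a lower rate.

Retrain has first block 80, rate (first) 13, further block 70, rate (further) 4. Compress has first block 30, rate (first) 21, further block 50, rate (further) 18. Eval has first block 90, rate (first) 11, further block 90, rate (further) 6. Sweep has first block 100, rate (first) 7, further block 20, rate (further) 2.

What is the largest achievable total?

Rank every tier by rate: Compress/T1 21 > Compress/T2 18 > Retrain/T1 13 > Eval/T1 11 > Sweep/T1 7 > Eval/T2 6 > Retrain/T2 4 > Sweep/T2 2.
Compress T1 at 21: fill all 30 — 160 left.
Compress/T2 (18): +50 — 110 left.
Fill Retrain T1 block (80 at 13) — 30 left.
Eval T1 at 11: only 30 left, fill 30.
Total = 21×30 + 18×50 + 13×80 + 11×30 = 2900.

2900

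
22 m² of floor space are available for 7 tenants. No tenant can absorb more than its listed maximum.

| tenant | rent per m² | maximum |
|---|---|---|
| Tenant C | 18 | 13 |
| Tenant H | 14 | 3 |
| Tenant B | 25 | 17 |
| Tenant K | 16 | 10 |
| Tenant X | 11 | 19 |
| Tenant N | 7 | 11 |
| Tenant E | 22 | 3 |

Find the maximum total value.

Order the tenants by rent per m²: Tenant B 25 > Tenant E 22 > Tenant C 18 > Tenant K 16 > Tenant H 14 > Tenant X 11 > Tenant N 7.
Tenant B takes 17 to reach its cap of 17 ; 5 left.
Tenant E: +3 to 3 (cap) ; 2 left.
Tenant C has room for 13 but only 2 remain, so it gets 2.
Total = 18×2 + 25×17 + 22×3 = 527.

527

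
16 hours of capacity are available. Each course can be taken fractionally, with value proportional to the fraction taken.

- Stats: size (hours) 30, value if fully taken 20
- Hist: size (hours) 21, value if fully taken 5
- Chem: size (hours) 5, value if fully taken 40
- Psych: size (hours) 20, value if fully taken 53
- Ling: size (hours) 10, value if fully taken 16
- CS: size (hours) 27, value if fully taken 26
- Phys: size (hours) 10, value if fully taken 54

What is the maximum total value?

96.65

Sort by value density: Chem 40/5≈8, Phys 54/10≈5.4, Psych 53/20≈2.65, Ling 16/10≈1.6, CS 26/27≈0.963, Stats 20/30≈0.667, Hist 5/21≈0.238.
Take all of Chem (5 hours, value 40) — 11 hours left.
Phys: take in full, 10 hours for value 54 — 1 left.
Fill the last 1 hours with part of Psych: 1/20 of it earns 2.65.
Total value = 96.65.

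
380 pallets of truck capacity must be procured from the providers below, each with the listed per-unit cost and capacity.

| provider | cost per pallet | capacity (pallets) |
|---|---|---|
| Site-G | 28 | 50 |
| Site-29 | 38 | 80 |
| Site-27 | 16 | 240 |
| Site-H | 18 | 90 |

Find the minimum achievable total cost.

Use providers in increasing cost order.
Site-27 (16): use full 240 → 140 pallets to go.
Site-H at 18: take all 90 pallets → 50 still needed.
Site-G at 28: take all 50 pallets → 0 still needed.
Site-29: unused.
Cost = 240×16 + 90×18 + 50×28 = 6860.

6860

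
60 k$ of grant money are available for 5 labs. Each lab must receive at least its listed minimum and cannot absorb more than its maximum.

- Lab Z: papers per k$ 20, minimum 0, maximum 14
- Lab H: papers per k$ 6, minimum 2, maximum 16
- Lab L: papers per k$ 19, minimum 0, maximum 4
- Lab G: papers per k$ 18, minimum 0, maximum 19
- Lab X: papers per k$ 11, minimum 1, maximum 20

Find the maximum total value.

Meeting every minimum uses 0+2+0+0+1 = 3 k$, leaving 57.
Highest papers per k$ first: Lab Z 20 > Lab L 19 > Lab G 18 > Lab X 11 > Lab H 6.
Lab Z takes 14 more to reach its cap of 14 → 43 left.
Give Lab L 4 more to hit its cap of 4 → 39 left.
Give Lab G 19 more to hit its cap of 19 → 20 left.
Lab X: +19 to 20 (cap) → 1 left.
Only 1 left; Lab H takes them to reach 3.
Total = 20×14 + 6×3 + 19×4 + 18×19 + 11×20 = 936.

936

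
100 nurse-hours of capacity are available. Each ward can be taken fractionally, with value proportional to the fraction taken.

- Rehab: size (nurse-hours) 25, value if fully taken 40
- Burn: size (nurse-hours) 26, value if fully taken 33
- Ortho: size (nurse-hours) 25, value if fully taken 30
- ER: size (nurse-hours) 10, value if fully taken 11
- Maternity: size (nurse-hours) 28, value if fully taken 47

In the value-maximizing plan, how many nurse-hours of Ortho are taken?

21

Rank by value-to-size ratio: Maternity 47/28≈1.68, Rehab 40/25≈1.6, Burn 33/26≈1.27, Ortho 30/25≈1.2, ER 11/10≈1.1.
All 28 nurse-hours of Maternity fit (value 47) — 72 remain.
Take all of Rehab (25 nurse-hours, value 40) — 47 nurse-hours left.
All 26 nurse-hours of Burn fit (value 33) — 21 remain.
Fill the last 21 nurse-hours with part of Ortho: 21/25 of it earns 25.2.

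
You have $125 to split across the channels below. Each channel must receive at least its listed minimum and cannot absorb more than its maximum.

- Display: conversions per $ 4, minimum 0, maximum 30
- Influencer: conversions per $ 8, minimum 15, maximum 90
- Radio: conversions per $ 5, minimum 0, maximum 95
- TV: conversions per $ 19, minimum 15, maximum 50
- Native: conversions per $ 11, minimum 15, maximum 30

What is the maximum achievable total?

1640

Meeting every minimum uses 0+15+0+15+15 = 45 $, leaving 80.
Highest conversions per $ first: TV 19 > Native 11 > Influencer 8 > Radio 5 > Display 4.
TV takes 35 more to reach its cap of 50 — 45 left.
Native takes 15 more to reach its cap of 30 — 30 left.
Only 30 left; Influencer takes them to reach 45.
Total = 8×45 + 19×50 + 11×30 = 1640.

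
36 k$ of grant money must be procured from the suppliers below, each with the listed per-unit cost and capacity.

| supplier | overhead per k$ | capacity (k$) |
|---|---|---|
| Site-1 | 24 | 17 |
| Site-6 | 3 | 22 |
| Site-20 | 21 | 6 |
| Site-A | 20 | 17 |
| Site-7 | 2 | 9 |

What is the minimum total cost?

Use suppliers in increasing cost order.
Site-7 at 2: take all 9 k$ → 27 still needed.
Site-6 at 3: take all 22 k$ → 5 still needed.
Site-A (20): take the remaining 5 → done.
Site-20, Site-1: unused.
Cost = 9×2 + 22×3 + 5×20 = 184.

184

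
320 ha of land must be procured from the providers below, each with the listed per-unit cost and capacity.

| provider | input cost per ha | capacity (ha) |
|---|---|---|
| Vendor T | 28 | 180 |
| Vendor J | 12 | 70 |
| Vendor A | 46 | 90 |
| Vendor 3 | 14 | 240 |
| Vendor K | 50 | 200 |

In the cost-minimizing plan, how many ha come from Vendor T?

Use providers in increasing cost order.
Vendor J at 12: take all 70 ha — 250 still needed.
Vendor 3 (14): use full 240 — 10 ha to go.
Vendor T at 28: take 10 of its 180 — requirement met.
Vendor A, Vendor K: unused.

10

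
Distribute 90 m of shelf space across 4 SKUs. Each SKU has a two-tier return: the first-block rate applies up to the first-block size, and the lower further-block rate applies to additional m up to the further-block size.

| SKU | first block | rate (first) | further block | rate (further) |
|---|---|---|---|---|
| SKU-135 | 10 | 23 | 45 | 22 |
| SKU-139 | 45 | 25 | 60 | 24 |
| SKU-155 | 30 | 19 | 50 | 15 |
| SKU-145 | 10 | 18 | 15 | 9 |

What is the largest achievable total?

Treat each block as its own option and order by rate: SKU-139/first 25 > SKU-139/second 24 > SKU-135/first 23 > SKU-135/second 22 > SKU-155/first 19 > SKU-145/first 18 > SKU-155/second 15 > SKU-145/second 9.
Fill SKU-139 first block (45 at 25) → 45 left.
45 remain; put them into SKU-139 second at 24.
Total = 25×45 + 24×45 = 2205.

2205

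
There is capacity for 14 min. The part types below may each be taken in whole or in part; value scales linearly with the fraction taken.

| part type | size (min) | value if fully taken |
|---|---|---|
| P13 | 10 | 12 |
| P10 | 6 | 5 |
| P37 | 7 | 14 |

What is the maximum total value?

Rank by value-to-size ratio: P37 14/7≈2, P13 12/10≈1.2, P10 5/6≈0.833.
P37: take in full, 7 min for value 14 → 7 left.
Fill the last 7 min with part of P13: 7/10 of it earns 8.4.
Total value = 22.4.

22.4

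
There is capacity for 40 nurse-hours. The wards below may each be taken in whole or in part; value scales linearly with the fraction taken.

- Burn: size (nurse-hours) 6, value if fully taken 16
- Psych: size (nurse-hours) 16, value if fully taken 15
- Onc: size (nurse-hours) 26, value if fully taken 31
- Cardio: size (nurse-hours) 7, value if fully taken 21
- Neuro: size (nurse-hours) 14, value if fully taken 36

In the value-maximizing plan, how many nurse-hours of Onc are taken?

13

Best value per unit of size first: Cardio 21/7≈3, Burn 16/6≈2.67, Neuro 36/14≈2.57, Onc 31/26≈1.19, Psych 15/16≈0.938.
Cardio: take in full, 7 nurse-hours for value 21 — 33 left.
All 6 nurse-hours of Burn fit (value 16) — 27 remain.
Take all of Neuro (14 nurse-hours, value 36) — 13 nurse-hours left.
Only 13 nurse-hours remain; take 13/26 of Onc for value 31×13/26 = 15.5.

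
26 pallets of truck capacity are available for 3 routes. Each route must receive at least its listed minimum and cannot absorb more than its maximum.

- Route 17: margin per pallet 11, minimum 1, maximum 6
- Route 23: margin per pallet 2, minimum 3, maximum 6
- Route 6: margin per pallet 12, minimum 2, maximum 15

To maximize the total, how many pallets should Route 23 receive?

5

Meeting every minimum uses 1+3+2 = 6 pallets, leaving 20.
Highest margin per pallet first: Route 6 12 > Route 17 11 > Route 23 2.
Route 6 takes 13 more to reach its cap of 15 → 7 left.
Give Route 17 5 more to hit its cap of 6 → 2 left.
Only 2 left; Route 23 takes them to reach 5.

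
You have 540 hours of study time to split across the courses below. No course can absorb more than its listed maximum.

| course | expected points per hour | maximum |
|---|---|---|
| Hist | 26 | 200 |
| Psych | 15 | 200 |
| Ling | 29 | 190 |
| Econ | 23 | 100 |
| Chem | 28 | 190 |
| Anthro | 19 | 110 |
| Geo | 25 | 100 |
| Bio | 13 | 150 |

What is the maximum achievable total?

Highest expected points per hour first: Ling 29 > Chem 28 > Hist 26 > Geo 25 > Econ 23 > Anthro 19 > Psych 15 > Bio 13.
Give Ling 190 to hit its cap of 190 ; 350 left.
Chem: +190 to 190 (cap) ; 160 left.
Hist has room for 200 but only 160 remain, so it gets 160.
Total = 26×160 + 29×190 + 28×190 = 14990.

14990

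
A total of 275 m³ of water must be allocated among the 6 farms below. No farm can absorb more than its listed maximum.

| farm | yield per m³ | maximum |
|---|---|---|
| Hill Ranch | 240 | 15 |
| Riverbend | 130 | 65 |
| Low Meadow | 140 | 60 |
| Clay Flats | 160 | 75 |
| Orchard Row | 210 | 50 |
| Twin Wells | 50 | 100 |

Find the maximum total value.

43450

Order the farms by yield per m³: Hill Ranch 240 > Orchard Row 210 > Clay Flats 160 > Low Meadow 140 > Riverbend 130 > Twin Wells 50.
Hill Ranch takes 15 to reach its cap of 15 → 260 left.
Orchard Row takes 50 to reach its cap of 50 → 210 left.
Give Clay Flats 75 to hit its cap of 75 → 135 left.
Give Low Meadow 60 to hit its cap of 60 → 75 left.
Riverbend: +65 to 65 (cap) → 10 left.
Twin Wells: +10 (room for 100) → 10. Pool exhausted.
Total = 240×15 + 130×65 + 140×60 + 160×75 + 210×50 + 50×10 = 43450.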